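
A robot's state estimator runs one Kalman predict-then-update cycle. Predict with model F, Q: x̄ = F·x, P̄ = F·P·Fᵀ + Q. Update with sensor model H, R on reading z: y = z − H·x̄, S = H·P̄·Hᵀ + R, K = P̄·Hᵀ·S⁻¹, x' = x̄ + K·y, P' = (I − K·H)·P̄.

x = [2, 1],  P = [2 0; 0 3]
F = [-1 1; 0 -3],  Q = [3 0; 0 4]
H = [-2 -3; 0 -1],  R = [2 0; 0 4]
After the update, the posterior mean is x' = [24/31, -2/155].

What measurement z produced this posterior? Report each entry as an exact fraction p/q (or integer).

x̄ = F·x = [-1, -3]
P̄ = F·P·Fᵀ + Q = [8 -9; -9 31]
S = H·P̄·Hᵀ + R = [205 75; 75 35]
K = P̄·Hᵀ·S⁻¹ = [-29/155 102/155; -6/31 -73/155]
x' − x̄ = [55/31, 463/155] = K·y
y = (KᵀK)⁻¹·Kᵀ·(x' − x̄) = [-13, -1]
z = y + H·x̄ = [-13, -1] + [11, 3] = [-2, 2]

z = [-2, 2]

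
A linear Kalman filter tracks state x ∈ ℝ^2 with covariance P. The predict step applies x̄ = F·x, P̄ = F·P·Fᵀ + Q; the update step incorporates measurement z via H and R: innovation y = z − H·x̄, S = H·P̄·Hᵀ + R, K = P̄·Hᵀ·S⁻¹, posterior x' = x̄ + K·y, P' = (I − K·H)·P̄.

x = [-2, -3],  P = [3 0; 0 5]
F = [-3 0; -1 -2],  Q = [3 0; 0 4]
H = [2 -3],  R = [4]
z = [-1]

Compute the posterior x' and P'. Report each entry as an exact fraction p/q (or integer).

x̄ = F·x = [6, 8]
P̄ = F·P·Fᵀ + Q = [30 9; 9 27]
y = z − H·x̄ = [11]
S = H·P̄·Hᵀ + R = [259]
K = P̄·Hᵀ·S⁻¹ = [33/259; -9/37]
x' = x̄ + K·y = [1917/259, 197/37]
P' = (I − K·H)·P̄ = [6681/259 630/37; 630/37 432/37]

x' = [1917/259, 197/37]
P' = [6681/259 630/37; 630/37 432/37]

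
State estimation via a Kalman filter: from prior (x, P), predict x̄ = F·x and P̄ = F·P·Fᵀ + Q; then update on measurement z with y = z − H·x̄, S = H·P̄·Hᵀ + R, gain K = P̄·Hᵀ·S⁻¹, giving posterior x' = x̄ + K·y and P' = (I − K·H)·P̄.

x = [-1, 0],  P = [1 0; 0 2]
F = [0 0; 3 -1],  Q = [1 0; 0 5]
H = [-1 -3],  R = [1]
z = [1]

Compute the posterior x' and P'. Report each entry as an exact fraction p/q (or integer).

x̄ = F·x = [0, -3]
P̄ = F·P·Fᵀ + Q = [1 0; 0 16]
y = z − H·x̄ = [-8]
S = H·P̄·Hᵀ + R = [146]
K = P̄·Hᵀ·S⁻¹ = [-1/146; -24/73]
x' = x̄ + K·y = [4/73, -27/73]
P' = (I − K·H)·P̄ = [145/146 -24/73; -24/73 16/73]

x' = [4/73, -27/73]
P' = [145/146 -24/73; -24/73 16/73]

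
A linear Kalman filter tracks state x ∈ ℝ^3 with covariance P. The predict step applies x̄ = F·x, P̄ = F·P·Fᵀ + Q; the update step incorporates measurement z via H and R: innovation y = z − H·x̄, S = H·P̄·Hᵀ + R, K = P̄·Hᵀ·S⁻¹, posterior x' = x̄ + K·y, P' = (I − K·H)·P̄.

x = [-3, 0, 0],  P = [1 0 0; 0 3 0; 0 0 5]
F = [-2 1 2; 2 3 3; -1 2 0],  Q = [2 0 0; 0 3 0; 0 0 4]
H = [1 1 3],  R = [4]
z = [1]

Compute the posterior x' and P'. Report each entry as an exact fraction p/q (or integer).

x' = [2170/479, -4170/479, 837/479]
P' = [6147/479 2509/479 -2768/479; 2509/479 11597/479 -4486/479; -2768/479 -4486/479 2518/479]

x̄ = F·x = [6, -6, 3]
P̄ = F·P·Fᵀ + Q = [29 35 8; 35 79 16; 8 16 17]
y = z − H·x̄ = [-8]
S = H·P̄·Hᵀ + R = [479]
K = P̄·Hᵀ·S⁻¹ = [88/479; 162/479; 75/479]
x' = x̄ + K·y = [2170/479, -4170/479, 837/479]
P' = (I − K·H)·P̄ = [6147/479 2509/479 -2768/479; 2509/479 11597/479 -4486/479; -2768/479 -4486/479 2518/479]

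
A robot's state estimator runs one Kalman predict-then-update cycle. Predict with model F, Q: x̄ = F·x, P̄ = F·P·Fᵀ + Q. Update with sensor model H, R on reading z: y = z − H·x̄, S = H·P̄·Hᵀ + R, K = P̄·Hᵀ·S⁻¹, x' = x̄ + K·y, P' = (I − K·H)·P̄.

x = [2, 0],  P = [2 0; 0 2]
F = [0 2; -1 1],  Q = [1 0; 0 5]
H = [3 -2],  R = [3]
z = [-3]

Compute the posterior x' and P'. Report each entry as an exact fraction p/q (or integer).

x' = [-133/72, -17/12]
P' = [287/72 67/12; 67/12 17/2]

x̄ = F·x = [0, -2]
P̄ = F·P·Fᵀ + Q = [9 4; 4 9]
y = z − H·x̄ = [-7]
S = H·P̄·Hᵀ + R = [72]
K = P̄·Hᵀ·S⁻¹ = [19/72; -1/12]
x' = x̄ + K·y = [-133/72, -17/12]
P' = (I − K·H)·P̄ = [287/72 67/12; 67/12 17/2]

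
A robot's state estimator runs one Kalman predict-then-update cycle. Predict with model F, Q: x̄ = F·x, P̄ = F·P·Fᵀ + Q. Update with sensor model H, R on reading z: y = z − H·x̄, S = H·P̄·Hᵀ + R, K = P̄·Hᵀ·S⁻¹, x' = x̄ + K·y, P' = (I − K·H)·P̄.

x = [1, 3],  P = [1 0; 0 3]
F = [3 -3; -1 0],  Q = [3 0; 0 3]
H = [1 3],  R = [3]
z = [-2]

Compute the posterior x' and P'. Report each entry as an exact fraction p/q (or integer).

x' = [-5/2, 1/20]
P' = [24 -15/2; -15/2 53/20]

x̄ = F·x = [-6, -1]
P̄ = F·P·Fᵀ + Q = [39 -3; -3 4]
y = z − H·x̄ = [7]
S = H·P̄·Hᵀ + R = [60]
K = P̄·Hᵀ·S⁻¹ = [1/2; 3/20]
x' = x̄ + K·y = [-5/2, 1/20]
P' = (I − K·H)·P̄ = [24 -15/2; -15/2 53/20]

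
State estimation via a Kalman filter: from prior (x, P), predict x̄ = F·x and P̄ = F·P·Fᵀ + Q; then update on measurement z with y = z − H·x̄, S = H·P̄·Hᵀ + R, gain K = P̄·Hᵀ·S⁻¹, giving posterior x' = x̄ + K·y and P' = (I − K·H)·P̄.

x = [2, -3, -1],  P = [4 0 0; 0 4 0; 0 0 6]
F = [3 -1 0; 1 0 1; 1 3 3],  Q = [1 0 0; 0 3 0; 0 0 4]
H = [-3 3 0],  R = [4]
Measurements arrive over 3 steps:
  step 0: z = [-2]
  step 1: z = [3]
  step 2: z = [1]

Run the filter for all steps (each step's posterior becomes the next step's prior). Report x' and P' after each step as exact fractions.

step 0: x' = [276/137, 170/137, -644/137], P' = [3665/274 3549/274 2871/137; 3549/274 3553/274 2915/137; 2871/137 2915/137 11248/137]
step 1: x' = [963854/147805, 220471/29561, 3297432/147805], P' = [8008019/147805 1604263/29561 27459942/147805; 1604263/29561 1619963/29561 5539462/29561; 27459942/147805 5539462/29561 100044486/147805]
step 2: x' = [237290995/488725921, 409890878/488725921, 2987162555/488725921], P' = [16219814396/488725921 16373787824/488725921 57111674992/488725921; 16373787824/488725921 16744710008/488725921 58300452752/488725921; 57111674992/488725921 58300452752/488725921 220945858374/488725921]

step 0: x̄ = F·x = [9, 1, -10]
step 0: P̄ = F·P·Fᵀ + Q = [41 12 0; 12 13 22; 0 22 98]
step 0: y = z − H·x̄ = [22]
step 0: S = H·P̄·Hᵀ + R = [274]
step 0: K = P̄·Hᵀ·S⁻¹ = [-87/274; 3/274; 33/137]
step 0: x' = x̄ + K·y = [276/137, 170/137, -644/137]
step 0: P' = (I − K·H)·P̄ = [3665/274 3549/274 2871/137; 3549/274 3553/274 2915/137; 2871/137 2915/137 11248/137]
step 1: x̄ = F·x = [658/137, -368/137, -1146/137]
step 1: P̄ = F·P·Fᵀ + Q = [7759/137 9421/137 31458/137; 9421/137 38467/274 61129/137; 31458/137 61129/137 199944/137]
step 1: y = z − H·x̄ = [3489/137]
step 1: S = H·P̄·Hᵀ + R = [147805/274]
step 1: K = P̄·Hᵀ·S⁻¹ = [9972/147805; 11775/29561; 178026/147805]
step 1: x' = x̄ + K·y = [963854/147805, 220471/29561, 3297432/147805]
step 1: P' = (I − K·H)·P̄ = [8008019/147805 1604263/29561 27459942/147805; 1604263/29561 1619963/29561 5539462/29561; 27459942/147805 5539462/29561 100044486/147805]
step 2: x̄ = F·x = [255601/21115, 4261286/147805, 2832643/29561]
step 2: P̄ = F·P·Fᵀ + Q = [4598843/21115 10097894/21115 6512648/4223; 10097894/21115 163415804/147805 105027424/29561; 6512648/4223 105027424/29561 338667414/29561]
step 2: y = z − H·x̄ = [-7268432/147805]
step 2: S = H·P̄·Hᵀ + R = [488725921/147805]
step 2: K = P̄·Hᵀ·S⁻¹ = [115480071/488725921; 278191638/488725921; 891583320/488725921]
step 2: x' = x̄ + K·y = [237290995/488725921, 409890878/488725921, 2987162555/488725921]
step 2: P' = (I − K·H)·P̄ = [16219814396/488725921 16373787824/488725921 57111674992/488725921; 16373787824/488725921 16744710008/488725921 58300452752/488725921; 57111674992/488725921 58300452752/488725921 220945858374/488725921]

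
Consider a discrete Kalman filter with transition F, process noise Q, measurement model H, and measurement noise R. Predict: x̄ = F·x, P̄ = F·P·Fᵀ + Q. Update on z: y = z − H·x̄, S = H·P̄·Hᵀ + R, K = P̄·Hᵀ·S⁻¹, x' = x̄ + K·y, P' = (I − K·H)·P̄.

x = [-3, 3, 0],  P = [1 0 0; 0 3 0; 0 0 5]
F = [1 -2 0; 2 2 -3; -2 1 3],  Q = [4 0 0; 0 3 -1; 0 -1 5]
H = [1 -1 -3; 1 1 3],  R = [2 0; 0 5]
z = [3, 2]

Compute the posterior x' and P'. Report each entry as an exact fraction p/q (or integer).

x' = [29423/19184, -35983/9592, 18397/19184]
P' = [29325/19184 -21341/9592 18279/19184; -21341/9592 143549/4796 -100279/9592; 18279/19184 -100279/9592 73493/19184]

x̄ = F·x = [-9, 0, 9]
P̄ = F·P·Fᵀ + Q = [17 -10 -8; -10 64 -44; -8 -44 57]
y = z − H·x̄ = [39, -16]
S = H·P̄·Hᵀ + R = [400 -296; -296 267]
K = P̄·Hᵀ·S⁻¹ = [8585/19184 1037/2398; -3801/9592 -877/1199; -821/19184 955/2398]
x' = x̄ + K·y = [29423/19184, -35983/9592, 18397/19184]
P' = (I − K·H)·P̄ = [29325/19184 -21341/9592 18279/19184; -21341/9592 143549/4796 -100279/9592; 18279/19184 -100279/9592 73493/19184]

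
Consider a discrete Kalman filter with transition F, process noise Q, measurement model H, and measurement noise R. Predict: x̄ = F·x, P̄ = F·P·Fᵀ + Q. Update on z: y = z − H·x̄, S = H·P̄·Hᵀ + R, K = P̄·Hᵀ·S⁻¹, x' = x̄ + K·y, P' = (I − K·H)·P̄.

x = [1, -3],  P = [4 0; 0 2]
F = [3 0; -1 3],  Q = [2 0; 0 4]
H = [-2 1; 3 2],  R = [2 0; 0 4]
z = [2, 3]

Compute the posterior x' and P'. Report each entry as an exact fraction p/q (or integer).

x' = [-647/5359, 7473/5359]
P' = [1304/5359 -434/5359; -434/5359 3613/5359]

x̄ = F·x = [3, -10]
P̄ = F·P·Fᵀ + Q = [38 -12; -12 26]
y = z − H·x̄ = [18, 14]
S = H·P̄·Hᵀ + R = [228 -164; -164 306]
K = P̄·Hᵀ·S⁻¹ = [-1521/5359 761/5359; 4481/10718 1481/5359]
x' = x̄ + K·y = [-647/5359, 7473/5359]
P' = (I − K·H)·P̄ = [1304/5359 -434/5359; -434/5359 3613/5359]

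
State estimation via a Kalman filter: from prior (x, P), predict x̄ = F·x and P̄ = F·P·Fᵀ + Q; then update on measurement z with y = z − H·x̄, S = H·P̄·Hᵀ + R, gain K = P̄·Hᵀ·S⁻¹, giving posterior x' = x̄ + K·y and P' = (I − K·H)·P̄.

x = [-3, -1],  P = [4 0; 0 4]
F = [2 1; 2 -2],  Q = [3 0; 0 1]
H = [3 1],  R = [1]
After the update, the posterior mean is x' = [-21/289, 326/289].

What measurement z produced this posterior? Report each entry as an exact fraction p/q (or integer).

x̄ = F·x = [-7, -4]
P̄ = F·P·Fᵀ + Q = [23 8; 8 33]
S = H·P̄·Hᵀ + R = [289]
K = P̄·Hᵀ·S⁻¹ = [77/289; 57/289]
x' − x̄ = [2002/289, 1482/289] = K·y
y = (KᵀK)⁻¹·Kᵀ·(x' − x̄) = [26]
z = y + H·x̄ = [26] + [-25] = [1]

z = [1]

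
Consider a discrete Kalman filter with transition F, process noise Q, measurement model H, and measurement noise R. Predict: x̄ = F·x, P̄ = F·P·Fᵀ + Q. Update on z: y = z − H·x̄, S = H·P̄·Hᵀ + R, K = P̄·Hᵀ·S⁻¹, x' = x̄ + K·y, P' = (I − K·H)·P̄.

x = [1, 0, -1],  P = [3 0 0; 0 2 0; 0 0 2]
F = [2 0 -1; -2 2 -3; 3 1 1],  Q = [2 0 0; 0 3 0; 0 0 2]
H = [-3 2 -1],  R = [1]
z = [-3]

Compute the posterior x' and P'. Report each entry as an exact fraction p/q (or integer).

x' = [657/295, 131/59, 227/295]
P' = [1832/295 558/59 122/295; 558/59 979/59 272/59; 122/295 272/59 4829/590]

x̄ = F·x = [3, 1, 2]
P̄ = F·P·Fᵀ + Q = [16 -6 16; -6 41 -20; 16 -20 33]
y = z − H·x̄ = [6]
S = H·P̄·Hᵀ + R = [590]
K = P̄·Hᵀ·S⁻¹ = [-38/295; 12/59; -121/590]
x' = x̄ + K·y = [657/295, 131/59, 227/295]
P' = (I − K·H)·P̄ = [1832/295 558/59 122/295; 558/59 979/59 272/59; 122/295 272/59 4829/590]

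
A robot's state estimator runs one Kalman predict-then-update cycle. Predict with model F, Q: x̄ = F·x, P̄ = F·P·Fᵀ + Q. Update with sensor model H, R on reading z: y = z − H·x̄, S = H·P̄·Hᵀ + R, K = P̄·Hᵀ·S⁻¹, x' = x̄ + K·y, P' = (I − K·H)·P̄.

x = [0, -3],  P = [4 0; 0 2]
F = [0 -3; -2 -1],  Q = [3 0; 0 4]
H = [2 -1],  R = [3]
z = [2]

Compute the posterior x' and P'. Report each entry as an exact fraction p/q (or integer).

x̄ = F·x = [9, 3]
P̄ = F·P·Fᵀ + Q = [21 6; 6 22]
y = z − H·x̄ = [-13]
S = H·P̄·Hᵀ + R = [85]
K = P̄·Hᵀ·S⁻¹ = [36/85; -2/17]
x' = x̄ + K·y = [297/85, 77/17]
P' = (I − K·H)·P̄ = [489/85 174/17; 174/17 354/17]

x' = [297/85, 77/17]
P' = [489/85 174/17; 174/17 354/17]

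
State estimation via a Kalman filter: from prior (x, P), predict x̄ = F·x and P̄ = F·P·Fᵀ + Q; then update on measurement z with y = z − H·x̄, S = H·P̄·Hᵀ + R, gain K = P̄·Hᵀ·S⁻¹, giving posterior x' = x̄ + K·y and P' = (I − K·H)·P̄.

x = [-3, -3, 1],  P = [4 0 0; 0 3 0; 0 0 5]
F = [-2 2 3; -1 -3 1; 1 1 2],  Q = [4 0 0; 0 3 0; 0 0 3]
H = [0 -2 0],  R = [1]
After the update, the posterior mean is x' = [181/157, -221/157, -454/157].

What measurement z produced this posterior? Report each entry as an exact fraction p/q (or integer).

z = [3]

x̄ = F·x = [3, 13, -4]
P̄ = F·P·Fᵀ + Q = [77 5 28; 5 39 -3; 28 -3 30]
S = H·P̄·Hᵀ + R = [157]
K = P̄·Hᵀ·S⁻¹ = [-10/157; -78/157; 6/157]
x' − x̄ = [-290/157, -2262/157, 174/157] = K·y
y = (KᵀK)⁻¹·Kᵀ·(x' − x̄) = [29]
z = y + H·x̄ = [29] + [-26] = [3]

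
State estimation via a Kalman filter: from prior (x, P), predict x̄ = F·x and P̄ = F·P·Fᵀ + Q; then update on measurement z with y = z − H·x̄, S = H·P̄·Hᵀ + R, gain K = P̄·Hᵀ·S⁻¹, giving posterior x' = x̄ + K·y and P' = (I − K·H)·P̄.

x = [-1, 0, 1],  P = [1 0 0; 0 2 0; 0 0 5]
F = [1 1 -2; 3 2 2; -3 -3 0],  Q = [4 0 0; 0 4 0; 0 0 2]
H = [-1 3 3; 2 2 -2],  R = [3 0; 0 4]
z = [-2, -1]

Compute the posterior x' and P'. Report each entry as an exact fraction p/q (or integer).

x' = [-8071/103678, -58789/103678, -10805/103678]
P' = [265713/51839 -91803/51839 169317/51839; -91803/51839 48795/51839 -67163/51839; 169317/51839 -67163/51839 124831/51839]

x̄ = F·x = [-3, -1, 3]
P̄ = F·P·Fᵀ + Q = [27 -13 -9; -13 41 -21; -9 -21 29]
y = z − H·x̄ = [-11, 13]
S = H·P̄·Hᵀ + R = [414 -106; -106 528]
K = P̄·Hᵀ·S⁻¹ = [-11057/51839 4593/103678; 12233/51839 24155/103678; 1229/51839 -22677/103678]
x' = x̄ + K·y = [-8071/103678, -58789/103678, -10805/103678]
P' = (I − K·H)·P̄ = [265713/51839 -91803/51839 169317/51839; -91803/51839 48795/51839 -67163/51839; 169317/51839 -67163/51839 124831/51839]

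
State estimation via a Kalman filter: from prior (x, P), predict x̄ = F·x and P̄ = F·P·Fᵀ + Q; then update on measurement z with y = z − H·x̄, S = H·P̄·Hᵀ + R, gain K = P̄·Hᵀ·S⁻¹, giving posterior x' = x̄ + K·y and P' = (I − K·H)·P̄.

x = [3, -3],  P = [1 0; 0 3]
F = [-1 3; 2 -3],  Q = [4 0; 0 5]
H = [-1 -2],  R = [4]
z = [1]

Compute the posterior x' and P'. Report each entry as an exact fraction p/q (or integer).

x̄ = F·x = [-12, 15]
P̄ = F·P·Fᵀ + Q = [32 -29; -29 36]
y = z − H·x̄ = [19]
S = H·P̄·Hᵀ + R = [64]
K = P̄·Hᵀ·S⁻¹ = [13/32; -43/64]
x' = x̄ + K·y = [-137/32, 143/64]
P' = (I − K·H)·P̄ = [343/16 -369/32; -369/32 455/64]

x' = [-137/32, 143/64]
P' = [343/16 -369/32; -369/32 455/64]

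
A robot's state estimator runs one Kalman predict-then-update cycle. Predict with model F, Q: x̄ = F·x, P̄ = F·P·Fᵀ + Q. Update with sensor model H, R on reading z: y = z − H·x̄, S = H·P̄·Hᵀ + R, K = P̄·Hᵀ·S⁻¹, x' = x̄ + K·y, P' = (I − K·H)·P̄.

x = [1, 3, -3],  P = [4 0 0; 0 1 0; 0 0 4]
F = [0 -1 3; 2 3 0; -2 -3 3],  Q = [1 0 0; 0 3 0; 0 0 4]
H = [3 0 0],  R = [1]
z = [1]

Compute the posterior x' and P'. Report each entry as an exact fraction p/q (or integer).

x' = [102/343, 3440/343, -2531/343]
P' = [38/343 -3/343 39/343; -3/343 9523/343 -7522/343; 39/343 -7522/343 8606/343]

x̄ = F·x = [-12, 11, -20]
P̄ = F·P·Fᵀ + Q = [38 -3 39; -3 28 -25; 39 -25 65]
y = z − H·x̄ = [37]
S = H·P̄·Hᵀ + R = [343]
K = P̄·Hᵀ·S⁻¹ = [114/343; -9/343; 117/343]
x' = x̄ + K·y = [102/343, 3440/343, -2531/343]
P' = (I − K·H)·P̄ = [38/343 -3/343 39/343; -3/343 9523/343 -7522/343; 39/343 -7522/343 8606/343]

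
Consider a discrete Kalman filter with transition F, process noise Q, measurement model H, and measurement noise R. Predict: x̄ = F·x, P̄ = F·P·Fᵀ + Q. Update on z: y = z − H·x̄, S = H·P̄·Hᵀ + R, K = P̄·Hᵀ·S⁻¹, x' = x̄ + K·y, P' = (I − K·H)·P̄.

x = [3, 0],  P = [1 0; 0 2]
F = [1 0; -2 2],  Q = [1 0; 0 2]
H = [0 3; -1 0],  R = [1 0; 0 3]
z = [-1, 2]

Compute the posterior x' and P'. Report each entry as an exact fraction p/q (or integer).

x' = [401/599, -218/599]
P' = [654/599 -6/599; -6/599 66/599]

x̄ = F·x = [3, -6]
P̄ = F·P·Fᵀ + Q = [2 -2; -2 14]
y = z − H·x̄ = [17, 5]
S = H·P̄·Hᵀ + R = [127 6; 6 5]
K = P̄·Hᵀ·S⁻¹ = [-18/599 -218/599; 198/599 2/599]
x' = x̄ + K·y = [401/599, -218/599]
P' = (I − K·H)·P̄ = [654/599 -6/599; -6/599 66/599]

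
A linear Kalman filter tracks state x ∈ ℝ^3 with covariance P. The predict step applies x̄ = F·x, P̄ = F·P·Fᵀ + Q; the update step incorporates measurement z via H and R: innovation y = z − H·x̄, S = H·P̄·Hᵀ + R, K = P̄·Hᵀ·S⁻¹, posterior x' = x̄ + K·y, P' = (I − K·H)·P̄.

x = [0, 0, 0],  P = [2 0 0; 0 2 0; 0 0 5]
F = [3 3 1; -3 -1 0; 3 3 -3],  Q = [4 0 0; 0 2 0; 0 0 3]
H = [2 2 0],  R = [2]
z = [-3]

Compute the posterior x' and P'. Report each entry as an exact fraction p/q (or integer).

x' = [-21/13, 2/13, 3/13]
P' = [291/13 -284/13 315/13; -284/13 850/39 -316/13; 315/13 -316/13 1086/13]

x̄ = F·x = [0, 0, 0]
P̄ = F·P·Fᵀ + Q = [45 -24 21; -24 22 -24; 21 -24 84]
y = z − H·x̄ = [-3]
S = H·P̄·Hᵀ + R = [78]
K = P̄·Hᵀ·S⁻¹ = [7/13; -2/39; -1/13]
x' = x̄ + K·y = [-21/13, 2/13, 3/13]
P' = (I − K·H)·P̄ = [291/13 -284/13 315/13; -284/13 850/39 -316/13; 315/13 -316/13 1086/13]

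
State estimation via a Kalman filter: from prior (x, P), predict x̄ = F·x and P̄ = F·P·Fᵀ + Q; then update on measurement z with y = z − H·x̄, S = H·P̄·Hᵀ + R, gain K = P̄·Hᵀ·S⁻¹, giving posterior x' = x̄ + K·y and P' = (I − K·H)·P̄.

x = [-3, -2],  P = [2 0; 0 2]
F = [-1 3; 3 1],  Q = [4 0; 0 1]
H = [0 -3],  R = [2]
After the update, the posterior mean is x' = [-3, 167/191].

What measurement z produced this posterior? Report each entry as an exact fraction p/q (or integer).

x̄ = F·x = [-3, -11]
P̄ = F·P·Fᵀ + Q = [24 0; 0 21]
S = H·P̄·Hᵀ + R = [191]
K = P̄·Hᵀ·S⁻¹ = [0; -63/191]
x' − x̄ = [0, 2268/191] = K·y
y = (KᵀK)⁻¹·Kᵀ·(x' − x̄) = [-36]
z = y + H·x̄ = [-36] + [33] = [-3]

z = [-3]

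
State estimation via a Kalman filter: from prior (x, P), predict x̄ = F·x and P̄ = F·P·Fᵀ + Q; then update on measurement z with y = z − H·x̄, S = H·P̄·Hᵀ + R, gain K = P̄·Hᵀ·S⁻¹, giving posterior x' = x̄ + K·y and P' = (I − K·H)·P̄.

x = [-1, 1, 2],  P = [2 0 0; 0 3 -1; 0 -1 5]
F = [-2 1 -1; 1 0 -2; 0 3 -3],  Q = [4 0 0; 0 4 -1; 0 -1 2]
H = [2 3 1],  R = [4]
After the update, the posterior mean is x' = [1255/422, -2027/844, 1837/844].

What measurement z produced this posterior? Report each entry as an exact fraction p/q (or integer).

z = [1]

x̄ = F·x = [1, -5, -3]
P̄ = F·P·Fᵀ + Q = [22 8 30; 8 26 35; 30 35 92]
S = H·P̄·Hᵀ + R = [844]
K = P̄·Hᵀ·S⁻¹ = [49/422; 129/844; 257/844]
x' − x̄ = [833/422, 2193/844, 4369/844] = K·y
y = (KᵀK)⁻¹·Kᵀ·(x' − x̄) = [17]
z = y + H·x̄ = [17] + [-16] = [1]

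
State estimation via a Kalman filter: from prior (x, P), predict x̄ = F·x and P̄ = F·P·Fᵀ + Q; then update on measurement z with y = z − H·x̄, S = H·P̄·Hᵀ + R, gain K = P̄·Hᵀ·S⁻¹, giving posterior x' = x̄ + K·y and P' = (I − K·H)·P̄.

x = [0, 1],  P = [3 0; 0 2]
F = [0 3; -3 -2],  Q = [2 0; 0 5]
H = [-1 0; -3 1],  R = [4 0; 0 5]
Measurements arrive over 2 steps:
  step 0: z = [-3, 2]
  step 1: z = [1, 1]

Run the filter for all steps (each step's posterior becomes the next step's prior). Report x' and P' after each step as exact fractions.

step 0: x̄ = F·x = [3, -2]
step 0: P̄ = F·P·Fᵀ + Q = [20 -12; -12 40]
step 0: y = z − H·x̄ = [0, 13]
step 0: S = H·P̄·Hᵀ + R = [24 72; 72 297]
step 0: K = P̄·Hᵀ·S⁻¹ = [-7/18 -4/27; -53/54 40/81]
step 0: x' = x̄ + K·y = [29/27, 358/81]
step 0: P' = (I − K·H)·P̄ = [14/9 106/27; 106/27 1154/81]
step 1: x̄ = F·x = [358/27, -977/81]
step 1: P̄ = F·P·Fᵀ + Q = [1172/9 -3262/27; -3262/27 9971/81]
step 1: y = z − H·x̄ = [385/27, 4280/81]
step 1: S = H·P̄·Hᵀ + R = [1208/9 13810/27; 13810/27 164024/81]
step 1: K = P̄·Hᵀ·S⁻¹ = [-42223/206247 -13810/68749; -49921/137498 22789/68749]
step 1: x' = x̄ + K·y = [-56527/206247, 38019/137498]
step 1: P' = (I − K·H)·P̄ = [168892/206247 99842/68749; 99842/68749 413471/68749]

step 0: x' = [29/27, 358/81], P' = [14/9 106/27; 106/27 1154/81]
step 1: x' = [-56527/206247, 38019/137498], P' = [168892/206247 99842/68749; 99842/68749 413471/68749]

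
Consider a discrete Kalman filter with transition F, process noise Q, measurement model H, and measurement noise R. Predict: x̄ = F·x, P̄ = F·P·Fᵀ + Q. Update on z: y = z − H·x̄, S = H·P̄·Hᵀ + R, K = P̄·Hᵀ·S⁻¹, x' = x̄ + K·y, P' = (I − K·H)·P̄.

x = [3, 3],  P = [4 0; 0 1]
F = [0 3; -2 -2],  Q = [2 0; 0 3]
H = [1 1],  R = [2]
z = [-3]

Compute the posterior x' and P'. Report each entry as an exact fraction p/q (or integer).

x' = [9, -12]
P' = [239/24 -229/24; -229/24 263/24]

x̄ = F·x = [9, -12]
P̄ = F·P·Fᵀ + Q = [11 -6; -6 23]
y = z − H·x̄ = [0]
S = H·P̄·Hᵀ + R = [24]
K = P̄·Hᵀ·S⁻¹ = [5/24; 17/24]
x' = x̄ + K·y = [9, -12]
P' = (I − K·H)·P̄ = [239/24 -229/24; -229/24 263/24]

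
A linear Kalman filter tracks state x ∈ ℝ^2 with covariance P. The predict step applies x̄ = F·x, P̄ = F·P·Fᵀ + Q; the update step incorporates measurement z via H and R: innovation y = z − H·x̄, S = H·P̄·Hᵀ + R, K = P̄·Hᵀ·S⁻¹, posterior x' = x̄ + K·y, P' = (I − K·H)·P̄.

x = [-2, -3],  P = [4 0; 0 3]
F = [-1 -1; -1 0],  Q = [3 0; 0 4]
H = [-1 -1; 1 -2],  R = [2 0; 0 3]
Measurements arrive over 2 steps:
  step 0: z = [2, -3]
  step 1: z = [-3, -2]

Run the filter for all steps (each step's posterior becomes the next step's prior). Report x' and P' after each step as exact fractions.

step 0: x̄ = F·x = [5, 2]
step 0: P̄ = F·P·Fᵀ + Q = [10 4; 4 8]
step 0: y = z − H·x̄ = [9, -4]
step 0: S = H·P̄·Hᵀ + R = [28 10; 10 29]
step 0: K = P̄·Hᵀ·S⁻¹ = [-213/356 49/178; -57/178 -27/89]
step 0: x' = x̄ + K·y = [-529/356, 59/178]
step 0: P' = (I − K·H)·P̄ = [191/178 11/89; 11/89 46/89]
step 1: x̄ = F·x = [411/356, 529/356]
step 1: P̄ = F·P·Fᵀ + Q = [861/178 213/178; 213/178 903/178]
step 1: y = z − H·x̄ = [-32/89, -65/356]
step 1: S = H·P̄·Hᵀ + R = [1273/89 579/89; 579/89 4155/178]
step 1: K = P̄·Hᵀ·S⁻¹ = [-9300/17299 4403/17299; -5229/17299 -5175/17299]
step 1: x' = x̄ + K·y = [45023/34598, 57061/34598]
step 1: P' = (I − K·H)·P̄ = [16803/17299 1797/17299; 1797/17299 8661/17299]

step 0: x' = [-529/356, 59/178], P' = [191/178 11/89; 11/89 46/89]
step 1: x' = [45023/34598, 57061/34598], P' = [16803/17299 1797/17299; 1797/17299 8661/17299]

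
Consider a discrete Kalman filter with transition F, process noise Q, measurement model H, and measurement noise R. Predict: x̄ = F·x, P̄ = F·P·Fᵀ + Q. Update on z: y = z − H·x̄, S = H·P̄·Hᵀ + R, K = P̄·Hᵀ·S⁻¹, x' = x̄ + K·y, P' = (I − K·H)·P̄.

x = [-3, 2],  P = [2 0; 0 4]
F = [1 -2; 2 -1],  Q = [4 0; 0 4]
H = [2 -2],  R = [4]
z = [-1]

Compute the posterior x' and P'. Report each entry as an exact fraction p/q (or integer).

x' = [-8, -38/5]
P' = [46/3 44/3; 44/3 224/15]

x̄ = F·x = [-7, -8]
P̄ = F·P·Fᵀ + Q = [22 12; 12 16]
y = z − H·x̄ = [-3]
S = H·P̄·Hᵀ + R = [60]
K = P̄·Hᵀ·S⁻¹ = [1/3; -2/15]
x' = x̄ + K·y = [-8, -38/5]
P' = (I − K·H)·P̄ = [46/3 44/3; 44/3 224/15]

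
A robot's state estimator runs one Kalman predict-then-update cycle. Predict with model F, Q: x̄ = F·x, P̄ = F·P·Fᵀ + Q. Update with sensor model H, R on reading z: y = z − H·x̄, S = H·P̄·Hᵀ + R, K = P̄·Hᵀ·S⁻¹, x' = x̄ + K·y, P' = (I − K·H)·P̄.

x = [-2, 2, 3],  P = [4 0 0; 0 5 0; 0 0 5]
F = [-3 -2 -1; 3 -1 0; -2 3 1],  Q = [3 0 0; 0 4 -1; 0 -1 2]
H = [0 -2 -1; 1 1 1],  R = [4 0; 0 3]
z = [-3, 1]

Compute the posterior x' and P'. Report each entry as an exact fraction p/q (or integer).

x̄ = F·x = [-1, -8, 13]
P̄ = F·P·Fᵀ + Q = [64 -26 -11; -26 45 -40; -11 -40 68]
y = z − H·x̄ = [-6, -3]
S = H·P̄·Hᵀ + R = [92 25; 25 26]
K = P̄·Hᵀ·S⁻¹ = [321/589 303/589; -25/57 -22/57; -113/1767 1264/1767]
x' = x̄ + K·y = [-3424/589, -80/19, 6619/589]
P' = (I − K·H)·P̄ = [9292/589 229/19 -15482/589; 229/19 853/57 -1606/57; -15482/589 -1606/57 100024/1767]

x' = [-3424/589, -80/19, 6619/589]
P' = [9292/589 229/19 -15482/589; 229/19 853/57 -1606/57; -15482/589 -1606/57 100024/1767]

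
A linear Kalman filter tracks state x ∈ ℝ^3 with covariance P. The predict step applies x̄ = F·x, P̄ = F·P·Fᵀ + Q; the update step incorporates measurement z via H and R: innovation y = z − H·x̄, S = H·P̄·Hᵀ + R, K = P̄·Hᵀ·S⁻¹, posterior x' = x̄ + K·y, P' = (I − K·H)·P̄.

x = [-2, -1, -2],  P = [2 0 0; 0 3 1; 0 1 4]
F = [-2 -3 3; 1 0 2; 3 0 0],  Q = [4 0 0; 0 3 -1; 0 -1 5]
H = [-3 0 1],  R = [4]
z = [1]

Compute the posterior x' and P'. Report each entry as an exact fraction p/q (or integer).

x' = [-203/102, -2021/306, -1541/306]
P' = [155/68 599/204 1151/204; 599/204 11483/612 5243/612; 1151/204 5243/612 10595/612]

x̄ = F·x = [1, -6, -6]
P̄ = F·P·Fᵀ + Q = [57 14 -12; 14 21 5; -12 5 23]
y = z − H·x̄ = [10]
S = H·P̄·Hᵀ + R = [612]
K = P̄·Hᵀ·S⁻¹ = [-61/204; -37/612; 59/612]
x' = x̄ + K·y = [-203/102, -2021/306, -1541/306]
P' = (I − K·H)·P̄ = [155/68 599/204 1151/204; 599/204 11483/612 5243/612; 1151/204 5243/612 10595/612]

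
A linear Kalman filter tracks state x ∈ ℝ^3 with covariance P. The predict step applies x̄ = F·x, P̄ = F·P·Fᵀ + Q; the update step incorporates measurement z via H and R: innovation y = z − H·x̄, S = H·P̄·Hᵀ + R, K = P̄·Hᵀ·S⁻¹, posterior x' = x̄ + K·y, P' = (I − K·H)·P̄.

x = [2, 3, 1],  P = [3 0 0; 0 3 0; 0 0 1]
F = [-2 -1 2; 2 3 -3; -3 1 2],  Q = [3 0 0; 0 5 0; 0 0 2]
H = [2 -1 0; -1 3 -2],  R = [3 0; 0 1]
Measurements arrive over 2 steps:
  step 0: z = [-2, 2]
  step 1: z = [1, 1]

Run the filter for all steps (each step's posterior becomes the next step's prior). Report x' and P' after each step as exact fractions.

step 0: x̄ = F·x = [-5, 10, -1]
step 0: P̄ = F·P·Fᵀ + Q = [22 -27 19; -27 53 -15; 19 -15 36]
step 0: y = z − H·x̄ = [18, -35]
step 0: S = H·P̄·Hᵀ + R = [252 -498; -498 1062]
step 0: K = P̄·Hᵀ·S⁻¹ = [144/545 -29/3270; -337/1090 191/3270; -1907/3270 -1313/3270]
step 0: x' = x̄ + K·y = [217/3270, 7817/3270, 8359/3270]
step 0: P' = (I − K·H)·P̄ = [2169/1090 1737/545 6197/1635; 1737/545 7959/1090 30509/3270; 6197/1635 30509/3270 40223/3270]
step 1: x̄ = F·x = [8467/3270, -596/1635, 11942/1635]
step 1: P̄ = F·P·Fᵀ + Q = [41107/3270 -11926/1635 62539/3270; -11926/1635 7742/545 -14527/1635; 62539/3270 -14527/1635 80324/1635]
step 1: y = z − H·x̄ = [-2476/545, 21027/1090]
step 1: S = H·P̄·Hᵀ + R = [52683/545 -116133/545; -116133/545 615651/1090]
step 1: K = P̄·Hᵀ·S⁻¹ = [3082718/10019439 -126695/10019439; -2007050/10019439 443408/10019439; -4435801/10019439 -4228577/10019439]
step 1: x' = x̄ + K·y = [9494093/10019439, 14019628/10019439, 23522737/20038878]
step 1: P' = (I − K·H)·P̄ = [50254051/30058317 72763640/30058317 84208477/30058317; 72763640/30058317 163590730/30058317 208339163/30058317; 84208477/30058317 208339163/30058317 553494743/60116634]

step 0: x' = [217/3270, 7817/3270, 8359/3270], P' = [2169/1090 1737/545 6197/1635; 1737/545 7959/1090 30509/3270; 6197/1635 30509/3270 40223/3270]
step 1: x' = [9494093/10019439, 14019628/10019439, 23522737/20038878], P' = [50254051/30058317 72763640/30058317 84208477/30058317; 72763640/30058317 163590730/30058317 208339163/30058317; 84208477/30058317 208339163/30058317 553494743/60116634]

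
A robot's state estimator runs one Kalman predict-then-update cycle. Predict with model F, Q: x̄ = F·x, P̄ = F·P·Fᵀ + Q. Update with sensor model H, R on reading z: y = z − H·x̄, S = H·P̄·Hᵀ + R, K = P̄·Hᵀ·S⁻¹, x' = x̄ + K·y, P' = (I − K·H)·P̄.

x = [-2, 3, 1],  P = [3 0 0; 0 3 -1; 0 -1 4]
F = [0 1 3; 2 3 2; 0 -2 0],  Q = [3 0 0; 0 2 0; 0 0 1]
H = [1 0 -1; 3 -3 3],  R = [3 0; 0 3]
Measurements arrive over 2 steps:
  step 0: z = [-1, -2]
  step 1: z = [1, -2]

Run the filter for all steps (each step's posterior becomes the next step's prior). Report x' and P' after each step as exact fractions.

step 0: x̄ = F·x = [6, 7, -6]
step 0: P̄ = F·P·Fᵀ + Q = [36 22 0; 22 45 -14; 0 -14 13]
step 0: y = z − H·x̄ = [-13, 19]
step 0: S = H·P̄·Hᵀ + R = [52 -39; -39 705]
step 0: K = P̄·Hᵀ·S⁻¹ = [9006/11713 92/901; 7017/11713 -112/901; -154/901 95/901]
step 0: x' = x̄ + K·y = [-1852/901, -2838/901, -1599/901]
step 0: P' = (I − K·H)·P̄ = [47220/11713 66226/11713 1554/901; 66226/11713 112857/11713 3475/901; 1554/901 3475/901 2016/901]
step 1: x̄ = F·x = [-7635/901, -15416/901, 5676/901]
step 1: P̄ = F·P·Fᵀ + Q = [654918/11713 1246408/11713 -496764/11713; 1246408/11713 2831279/11713 -1122746/11713; -496764/11713 -1122746/11713 463141/11713]
step 1: y = z − H·x̄ = [836/53, -42173/901]
step 1: S = H·P̄·Hᵀ + R = [126278/689 -384243/689; -384243/689 24411513/11713]
step 1: K = P̄·Hᵀ·S⁻¹ = [193188396/277073743 14638670/277073743; 135891939/277073743 -55832868/277073743; -59473834/277073743 21170801/277073743]
step 1: x' = x̄ + K·y = [14182937/277073743, 16167544/277073743, -183582413/277073743]
step 1: P' = (I − K·H)·P̄ = [577201134/277073743 560198410/277073743 -2364054/277073743; 560198410/277073743 768553871/277073743 152522593/277073743; -2364054/277073743 152522593/277073743 176057448/277073743]

step 0: x' = [-1852/901, -2838/901, -1599/901], P' = [47220/11713 66226/11713 1554/901; 66226/11713 112857/11713 3475/901; 1554/901 3475/901 2016/901]
step 1: x' = [14182937/277073743, 16167544/277073743, -183582413/277073743], P' = [577201134/277073743 560198410/277073743 -2364054/277073743; 560198410/277073743 768553871/277073743 152522593/277073743; -2364054/277073743 152522593/277073743 176057448/277073743]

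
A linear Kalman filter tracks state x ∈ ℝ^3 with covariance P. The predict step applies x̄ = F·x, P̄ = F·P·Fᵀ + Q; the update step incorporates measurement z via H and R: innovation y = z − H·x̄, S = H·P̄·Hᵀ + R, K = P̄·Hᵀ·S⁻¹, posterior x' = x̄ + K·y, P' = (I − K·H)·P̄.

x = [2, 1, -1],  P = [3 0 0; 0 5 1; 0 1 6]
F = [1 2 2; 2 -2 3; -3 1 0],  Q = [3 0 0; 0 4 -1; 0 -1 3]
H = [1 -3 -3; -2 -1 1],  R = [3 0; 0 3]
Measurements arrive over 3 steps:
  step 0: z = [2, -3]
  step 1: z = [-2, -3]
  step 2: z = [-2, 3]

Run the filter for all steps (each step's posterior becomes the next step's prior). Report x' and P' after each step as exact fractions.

step 0: x̄ = F·x = [2, -1, -5]
step 0: P̄ = F·P·Fᵀ + Q = [58 24 3; 24 78 -26; 3 -26 35]
step 0: y = z − H·x̄ = [-18, 5]
step 0: S = H·P̄·Hᵀ + R = [448 154; 154 484]
step 0: K = P̄·Hᵀ·S⁻¹ = [151/2926 -1377/4598; -920/4389 -1706/6897; -83/798 92/627]
step 0: x' = x̄ + K·y = [-13721/32186, 74171/48279, -10508/4389]
step 0: P' = (I − K·H)·P̄ = [292224/16093 -236706/16093 60597/2926; -236706/16093 614738/48279 -76484/4389; 60597/2926 -76484/4389 9749/399]
step 1: x̄ = F·x = [-206831/96558, -536269/48279, 38833/13794]
step 1: P̄ = F·P·Fᵀ + Q = [2627315/48279 20536471/96558 -790243/6897; 20536471/96558 44550455/48279 -6783245/13794; -790243/6897 -6783245/13794 1844333/6897]
step 1: y = z − H·x̄ = [-1194203/48279, -186155/8778]
step 1: S = H·P̄·Hᵀ + R = [64155584/48279 18597275/8778; 18597275/8778 1477664/399]
step 1: K = P̄·Hᵀ·S⁻¹ = [2283509777/27855430307 -4586493387/27855430307; -19892604983/83566290921 -30136548514/83566290921; -4964126171/83566290921 25140915077/83566290921]
step 1: x' = x̄ + K·y = [-18885328168/27855430307, 67642783405/27855430307, -58372240342/27855430307]
step 1: P' = (I − K·H)·P̄ = [63518898246/27855430307 -47194430013/27855430307 66083886318/27855430307; -47194430013/27855430307 173137200295/83566290921 -200439025325/83566290921; 66083886318/27855430307 -200439025325/83566290921 271487037814/83566290921]
step 2: x̄ = F·x = [-344242042/27855430307, -348172944172/27855430307, 124298767909/27855430307]
step 2: P̄ = F·P·Fᵀ + Q = [842913792997/83566290921 2021203797130/83566290921 -1107867237803/83566290921; 2021203797130/83566290921 10149378615802/83566290921 -5091429186812/83566290921; -1107867237803/83566290921 -5091429186812/83566290921 2988346065934/83566290921]
step 2: y = z − H·x̄ = [-726989147361/27855430307, -389593905244/27855430307]
step 2: S = H·P̄·Hᵀ + R = [22207390082806/83566290921 22148218384639/83566290921; 22148218384639/83566290921 39459221239843/83566290921]
step 2: K = P̄·Hᵀ·S⁻¹ = [126779588464507/1538669626121299 -8352011758362/49634504068429; -1099776501178954/4616008878363897 -52854404902484/148903512205287; -272654315237995/4616008878363897 43787934486553/148903512205287]
step 2: x' = x̄ + K·y = [41918574482467/219809946588757, -868255664970986/659429839766271, 1246928246215924/659429839766271]
step 2: P' = (I − K·H)·P̄ = [3480375834290757/1538669626121299 -2575334442710718/1538669626121299 3608680132343130/1538669626121299; -2575334442710718/1538669626121299 9445954185331778/4616008878363897 -10921512126863542/4616008878363897; 3608680132343130/1538669626121299 -10921512126863542/4616008878363897 14802846574444667/4616008878363897]

step 0: x' = [-13721/32186, 74171/48279, -10508/4389], P' = [292224/16093 -236706/16093 60597/2926; -236706/16093 614738/48279 -76484/4389; 60597/2926 -76484/4389 9749/399]
step 1: x' = [-18885328168/27855430307, 67642783405/27855430307, -58372240342/27855430307], P' = [63518898246/27855430307 -47194430013/27855430307 66083886318/27855430307; -47194430013/27855430307 173137200295/83566290921 -200439025325/83566290921; 66083886318/27855430307 -200439025325/83566290921 271487037814/83566290921]
step 2: x' = [41918574482467/219809946588757, -868255664970986/659429839766271, 1246928246215924/659429839766271], P' = [3480375834290757/1538669626121299 -2575334442710718/1538669626121299 3608680132343130/1538669626121299; -2575334442710718/1538669626121299 9445954185331778/4616008878363897 -10921512126863542/4616008878363897; 3608680132343130/1538669626121299 -10921512126863542/4616008878363897 14802846574444667/4616008878363897]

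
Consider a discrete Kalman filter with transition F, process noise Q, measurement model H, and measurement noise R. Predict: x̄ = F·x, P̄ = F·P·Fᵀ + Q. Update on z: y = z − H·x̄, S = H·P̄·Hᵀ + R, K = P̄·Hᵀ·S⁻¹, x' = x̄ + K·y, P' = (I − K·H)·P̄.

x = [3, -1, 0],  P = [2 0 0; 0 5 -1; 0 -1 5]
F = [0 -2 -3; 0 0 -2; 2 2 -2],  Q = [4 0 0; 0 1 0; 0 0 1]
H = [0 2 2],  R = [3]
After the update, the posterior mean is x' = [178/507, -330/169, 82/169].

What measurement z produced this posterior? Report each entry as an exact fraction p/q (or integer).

x̄ = F·x = [2, 0, 4]
P̄ = F·P·Fᵀ + Q = [57 26 12; 26 21 24; 12 24 57]
S = H·P̄·Hᵀ + R = [507]
K = P̄·Hᵀ·S⁻¹ = [76/507; 30/169; 54/169]
x' − x̄ = [-836/507, -330/169, -594/169] = K·y
y = (KᵀK)⁻¹·Kᵀ·(x' − x̄) = [-11]
z = y + H·x̄ = [-11] + [8] = [-3]

z = [-3]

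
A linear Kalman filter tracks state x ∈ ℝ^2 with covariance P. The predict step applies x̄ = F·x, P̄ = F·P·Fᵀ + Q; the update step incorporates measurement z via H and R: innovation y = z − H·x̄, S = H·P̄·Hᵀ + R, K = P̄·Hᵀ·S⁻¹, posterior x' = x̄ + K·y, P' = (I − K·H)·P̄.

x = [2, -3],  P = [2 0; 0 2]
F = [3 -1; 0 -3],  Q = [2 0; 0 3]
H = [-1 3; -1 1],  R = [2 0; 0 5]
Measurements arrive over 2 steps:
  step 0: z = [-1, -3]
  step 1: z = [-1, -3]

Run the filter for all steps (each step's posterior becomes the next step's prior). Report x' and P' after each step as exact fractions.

step 0: x' = [15815/2651, 4722/2651], P' = [20242/2651 7302/2651; 7302/2651 3192/2651]
step 1: x' = [32434937/8059749, 2544100/2686583], P' = [41094112/8059749 4590404/2686583; 4590404/2686583 2089494/2686583]

step 0: x̄ = F·x = [9, 9]
step 0: P̄ = F·P·Fᵀ + Q = [22 6; 6 21]
step 0: y = z − H·x̄ = [-19, -3]
step 0: S = H·P̄·Hᵀ + R = [177 61; 61 36]
step 0: K = P̄·Hᵀ·S⁻¹ = [832/2651 -2588/2651; 1137/2651 -822/2651]
step 0: x' = x̄ + K·y = [15815/2651, 4722/2651]
step 0: P' = (I − K·H)·P̄ = [20242/2651 7302/2651; 7302/2651 3192/2651]
step 1: x̄ = F·x = [42723/2651, -14166/2651]
step 1: P̄ = F·P·Fᵀ + Q = [146860/2651 -56142/2651; -56142/2651 36681/2651]
step 1: y = z − H·x̄ = [82570/2651, 48936/2651]
step 1: S = H·P̄·Hᵀ + R = [819143/2651 481471/2651; 481471/2651 309080/2651]
step 1: K = P̄·Hᵀ·S⁻¹ = [109762/8059749 -5464580/8059749; 839039/2686583 -500182/2686583]
step 1: x' = x̄ + K·y = [32434937/8059749, 2544100/2686583]
step 1: P' = (I − K·H)·P̄ = [41094112/8059749 4590404/2686583; 4590404/2686583 2089494/2686583]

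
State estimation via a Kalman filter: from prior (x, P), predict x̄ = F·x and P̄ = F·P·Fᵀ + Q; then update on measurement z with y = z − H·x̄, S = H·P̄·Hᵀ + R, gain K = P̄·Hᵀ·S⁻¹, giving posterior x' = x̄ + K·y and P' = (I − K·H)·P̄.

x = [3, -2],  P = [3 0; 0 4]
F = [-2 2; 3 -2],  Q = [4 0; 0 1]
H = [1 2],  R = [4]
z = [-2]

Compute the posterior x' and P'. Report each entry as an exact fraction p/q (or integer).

x' = [-28/19, 4/19]
P' = [284/19 -160/19; -160/19 107/19]

x̄ = F·x = [-10, 13]
P̄ = F·P·Fᵀ + Q = [32 -34; -34 44]
y = z − H·x̄ = [-18]
S = H·P̄·Hᵀ + R = [76]
K = P̄·Hᵀ·S⁻¹ = [-9/19; 27/38]
x' = x̄ + K·y = [-28/19, 4/19]
P' = (I − K·H)·P̄ = [284/19 -160/19; -160/19 107/19]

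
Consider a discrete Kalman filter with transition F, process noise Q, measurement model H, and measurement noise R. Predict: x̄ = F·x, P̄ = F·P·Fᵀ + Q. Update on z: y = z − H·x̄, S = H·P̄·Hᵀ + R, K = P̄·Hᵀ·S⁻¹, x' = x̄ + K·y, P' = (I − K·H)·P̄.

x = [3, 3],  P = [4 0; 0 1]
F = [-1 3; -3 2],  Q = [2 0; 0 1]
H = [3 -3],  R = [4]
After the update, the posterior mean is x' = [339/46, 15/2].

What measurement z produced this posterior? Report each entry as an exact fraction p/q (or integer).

z = [-1]

x̄ = F·x = [6, -3]
P̄ = F·P·Fᵀ + Q = [15 18; 18 41]
S = H·P̄·Hᵀ + R = [184]
K = P̄·Hᵀ·S⁻¹ = [-9/184; -3/8]
x' − x̄ = [63/46, 21/2] = K·y
y = (KᵀK)⁻¹·Kᵀ·(x' − x̄) = [-28]
z = y + H·x̄ = [-28] + [27] = [-1]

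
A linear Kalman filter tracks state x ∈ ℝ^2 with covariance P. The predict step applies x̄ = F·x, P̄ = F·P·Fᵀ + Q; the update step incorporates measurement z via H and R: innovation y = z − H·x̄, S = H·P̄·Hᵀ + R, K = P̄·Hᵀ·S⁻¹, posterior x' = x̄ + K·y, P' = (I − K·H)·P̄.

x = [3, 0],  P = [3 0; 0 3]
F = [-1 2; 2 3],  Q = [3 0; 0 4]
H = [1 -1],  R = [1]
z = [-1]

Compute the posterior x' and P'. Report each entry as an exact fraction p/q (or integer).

x' = [-33/19, -10/19]
P' = [324/19 321/19; 321/19 673/38]

x̄ = F·x = [-3, 6]
P̄ = F·P·Fᵀ + Q = [18 12; 12 43]
y = z − H·x̄ = [8]
S = H·P̄·Hᵀ + R = [38]
K = P̄·Hᵀ·S⁻¹ = [3/19; -31/38]
x' = x̄ + K·y = [-33/19, -10/19]
P' = (I − K·H)·P̄ = [324/19 321/19; 321/19 673/38]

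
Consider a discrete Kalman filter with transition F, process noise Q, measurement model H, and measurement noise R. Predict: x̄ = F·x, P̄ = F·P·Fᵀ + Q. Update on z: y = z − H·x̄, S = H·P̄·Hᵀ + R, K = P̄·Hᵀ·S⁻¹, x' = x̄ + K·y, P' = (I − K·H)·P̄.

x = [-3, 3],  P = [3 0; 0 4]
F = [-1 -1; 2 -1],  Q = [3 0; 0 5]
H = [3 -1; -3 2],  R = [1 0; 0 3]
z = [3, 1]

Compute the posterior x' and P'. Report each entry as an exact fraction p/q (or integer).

x̄ = F·x = [0, -9]
P̄ = F·P·Fᵀ + Q = [10 -2; -2 21]
y = z − H·x̄ = [-6, 19]
S = H·P̄·Hᵀ + R = [124 -150; -150 201]
K = P̄·Hᵀ·S⁻¹ = [111/202 73/303; 591/808 317/404]
x' = x̄ + K·y = [388/303, 307/202]
P' = (I − K·H)·P̄ = [184/303 257/202; 257/202 2493/808]

x' = [388/303, 307/202]
P' = [184/303 257/202; 257/202 2493/808]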